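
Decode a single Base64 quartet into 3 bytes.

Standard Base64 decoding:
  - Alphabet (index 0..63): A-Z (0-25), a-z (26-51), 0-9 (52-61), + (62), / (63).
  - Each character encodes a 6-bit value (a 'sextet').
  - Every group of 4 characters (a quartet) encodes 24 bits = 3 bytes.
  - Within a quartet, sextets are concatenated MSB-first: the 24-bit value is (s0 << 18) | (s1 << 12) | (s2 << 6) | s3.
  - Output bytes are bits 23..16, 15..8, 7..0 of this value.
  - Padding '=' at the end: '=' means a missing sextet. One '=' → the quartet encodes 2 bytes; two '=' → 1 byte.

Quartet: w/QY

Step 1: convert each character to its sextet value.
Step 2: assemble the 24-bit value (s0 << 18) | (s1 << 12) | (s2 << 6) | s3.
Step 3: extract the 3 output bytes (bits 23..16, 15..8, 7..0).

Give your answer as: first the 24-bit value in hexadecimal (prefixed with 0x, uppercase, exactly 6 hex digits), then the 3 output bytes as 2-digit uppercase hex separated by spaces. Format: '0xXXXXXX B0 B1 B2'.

Sextets: w=48, /=63, Q=16, Y=24
24-bit: (48<<18) | (63<<12) | (16<<6) | 24
      = 0xC00000 | 0x03F000 | 0x000400 | 0x000018
      = 0xC3F418
Bytes: (v>>16)&0xFF=C3, (v>>8)&0xFF=F4, v&0xFF=18

Answer: 0xC3F418 C3 F4 18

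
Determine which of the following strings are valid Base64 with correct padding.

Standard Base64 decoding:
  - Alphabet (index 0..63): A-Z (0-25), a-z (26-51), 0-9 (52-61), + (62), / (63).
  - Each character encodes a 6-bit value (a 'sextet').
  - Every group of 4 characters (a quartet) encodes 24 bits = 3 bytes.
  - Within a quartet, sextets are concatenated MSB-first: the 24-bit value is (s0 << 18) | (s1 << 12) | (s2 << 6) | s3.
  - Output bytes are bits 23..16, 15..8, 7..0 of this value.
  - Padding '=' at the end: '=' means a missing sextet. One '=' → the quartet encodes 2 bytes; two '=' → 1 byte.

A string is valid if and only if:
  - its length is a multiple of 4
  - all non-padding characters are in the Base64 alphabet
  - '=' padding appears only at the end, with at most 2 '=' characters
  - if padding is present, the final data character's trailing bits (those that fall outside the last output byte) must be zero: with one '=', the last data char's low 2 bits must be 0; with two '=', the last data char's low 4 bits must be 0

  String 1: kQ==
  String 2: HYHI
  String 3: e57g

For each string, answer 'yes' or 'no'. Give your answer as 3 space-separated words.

String 1: 'kQ==' → valid
String 2: 'HYHI' → valid
String 3: 'e57g' → valid

Answer: yes yes yes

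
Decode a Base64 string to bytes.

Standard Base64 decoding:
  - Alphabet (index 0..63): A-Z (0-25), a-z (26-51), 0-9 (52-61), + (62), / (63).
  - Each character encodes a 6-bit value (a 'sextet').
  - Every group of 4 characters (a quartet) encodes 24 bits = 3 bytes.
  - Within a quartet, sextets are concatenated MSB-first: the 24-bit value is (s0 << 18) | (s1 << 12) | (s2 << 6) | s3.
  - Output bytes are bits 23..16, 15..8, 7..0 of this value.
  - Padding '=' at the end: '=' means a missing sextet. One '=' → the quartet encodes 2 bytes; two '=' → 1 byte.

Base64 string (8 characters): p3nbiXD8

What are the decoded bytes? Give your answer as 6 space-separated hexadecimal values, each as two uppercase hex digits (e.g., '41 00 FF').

Answer: A7 79 DB 89 70 FC

Derivation:
After char 0 ('p'=41): chars_in_quartet=1 acc=0x29 bytes_emitted=0
After char 1 ('3'=55): chars_in_quartet=2 acc=0xA77 bytes_emitted=0
After char 2 ('n'=39): chars_in_quartet=3 acc=0x29DE7 bytes_emitted=0
After char 3 ('b'=27): chars_in_quartet=4 acc=0xA779DB -> emit A7 79 DB, reset; bytes_emitted=3
After char 4 ('i'=34): chars_in_quartet=1 acc=0x22 bytes_emitted=3
After char 5 ('X'=23): chars_in_quartet=2 acc=0x897 bytes_emitted=3
After char 6 ('D'=3): chars_in_quartet=3 acc=0x225C3 bytes_emitted=3
After char 7 ('8'=60): chars_in_quartet=4 acc=0x8970FC -> emit 89 70 FC, reset; bytes_emitted=6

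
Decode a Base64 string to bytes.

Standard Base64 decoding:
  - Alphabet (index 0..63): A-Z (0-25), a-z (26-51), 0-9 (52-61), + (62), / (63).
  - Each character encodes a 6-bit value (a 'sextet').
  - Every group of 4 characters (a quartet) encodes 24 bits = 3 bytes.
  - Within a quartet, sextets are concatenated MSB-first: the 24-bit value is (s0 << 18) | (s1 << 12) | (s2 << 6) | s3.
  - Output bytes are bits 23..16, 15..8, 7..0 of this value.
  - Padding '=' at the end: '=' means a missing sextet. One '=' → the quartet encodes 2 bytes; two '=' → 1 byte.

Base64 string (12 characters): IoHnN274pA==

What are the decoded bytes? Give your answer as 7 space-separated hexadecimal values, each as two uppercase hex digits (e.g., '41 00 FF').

Answer: 22 81 E7 37 6E F8 A4

Derivation:
After char 0 ('I'=8): chars_in_quartet=1 acc=0x8 bytes_emitted=0
After char 1 ('o'=40): chars_in_quartet=2 acc=0x228 bytes_emitted=0
After char 2 ('H'=7): chars_in_quartet=3 acc=0x8A07 bytes_emitted=0
After char 3 ('n'=39): chars_in_quartet=4 acc=0x2281E7 -> emit 22 81 E7, reset; bytes_emitted=3
After char 4 ('N'=13): chars_in_quartet=1 acc=0xD bytes_emitted=3
After char 5 ('2'=54): chars_in_quartet=2 acc=0x376 bytes_emitted=3
After char 6 ('7'=59): chars_in_quartet=3 acc=0xDDBB bytes_emitted=3
After char 7 ('4'=56): chars_in_quartet=4 acc=0x376EF8 -> emit 37 6E F8, reset; bytes_emitted=6
After char 8 ('p'=41): chars_in_quartet=1 acc=0x29 bytes_emitted=6
After char 9 ('A'=0): chars_in_quartet=2 acc=0xA40 bytes_emitted=6
Padding '==': partial quartet acc=0xA40 -> emit A4; bytes_emitted=7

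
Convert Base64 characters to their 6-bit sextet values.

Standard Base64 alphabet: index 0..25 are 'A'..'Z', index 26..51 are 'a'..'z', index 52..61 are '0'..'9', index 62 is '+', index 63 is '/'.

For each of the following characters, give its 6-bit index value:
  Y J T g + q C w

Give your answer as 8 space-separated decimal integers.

'Y': A..Z range, ord('Y') − ord('A') = 24
'J': A..Z range, ord('J') − ord('A') = 9
'T': A..Z range, ord('T') − ord('A') = 19
'g': a..z range, 26 + ord('g') − ord('a') = 32
'+': index 62
'q': a..z range, 26 + ord('q') − ord('a') = 42
'C': A..Z range, ord('C') − ord('A') = 2
'w': a..z range, 26 + ord('w') − ord('a') = 48

Answer: 24 9 19 32 62 42 2 48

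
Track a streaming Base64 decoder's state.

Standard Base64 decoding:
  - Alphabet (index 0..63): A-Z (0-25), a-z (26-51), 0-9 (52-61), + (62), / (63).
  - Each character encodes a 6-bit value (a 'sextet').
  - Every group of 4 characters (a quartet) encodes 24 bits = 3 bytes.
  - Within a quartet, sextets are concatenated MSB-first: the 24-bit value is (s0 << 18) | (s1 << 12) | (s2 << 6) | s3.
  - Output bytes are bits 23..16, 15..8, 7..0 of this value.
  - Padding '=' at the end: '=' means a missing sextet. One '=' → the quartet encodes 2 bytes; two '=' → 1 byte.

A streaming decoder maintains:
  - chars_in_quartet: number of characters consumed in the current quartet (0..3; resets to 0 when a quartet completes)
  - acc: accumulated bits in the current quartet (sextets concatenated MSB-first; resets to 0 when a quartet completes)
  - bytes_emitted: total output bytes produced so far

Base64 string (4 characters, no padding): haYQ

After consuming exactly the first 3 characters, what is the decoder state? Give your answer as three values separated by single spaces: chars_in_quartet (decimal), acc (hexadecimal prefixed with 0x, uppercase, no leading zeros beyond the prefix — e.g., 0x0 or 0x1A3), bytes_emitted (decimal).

After char 0 ('h'=33): chars_in_quartet=1 acc=0x21 bytes_emitted=0
After char 1 ('a'=26): chars_in_quartet=2 acc=0x85A bytes_emitted=0
After char 2 ('Y'=24): chars_in_quartet=3 acc=0x21698 bytes_emitted=0

Answer: 3 0x21698 0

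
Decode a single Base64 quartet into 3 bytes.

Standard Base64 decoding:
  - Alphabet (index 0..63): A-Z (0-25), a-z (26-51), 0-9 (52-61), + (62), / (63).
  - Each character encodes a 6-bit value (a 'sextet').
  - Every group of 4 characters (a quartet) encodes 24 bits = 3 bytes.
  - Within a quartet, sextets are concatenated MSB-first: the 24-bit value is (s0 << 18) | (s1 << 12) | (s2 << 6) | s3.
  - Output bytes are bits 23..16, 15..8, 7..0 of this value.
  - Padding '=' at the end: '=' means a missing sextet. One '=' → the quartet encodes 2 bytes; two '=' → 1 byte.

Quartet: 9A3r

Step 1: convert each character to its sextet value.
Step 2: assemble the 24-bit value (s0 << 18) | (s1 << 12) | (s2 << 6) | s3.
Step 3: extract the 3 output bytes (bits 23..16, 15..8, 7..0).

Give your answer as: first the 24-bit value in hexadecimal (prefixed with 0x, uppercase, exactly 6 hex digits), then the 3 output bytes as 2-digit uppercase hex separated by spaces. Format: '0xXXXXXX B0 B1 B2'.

Answer: 0xF40DEB F4 0D EB

Derivation:
Sextets: 9=61, A=0, 3=55, r=43
24-bit: (61<<18) | (0<<12) | (55<<6) | 43
      = 0xF40000 | 0x000000 | 0x000DC0 | 0x00002B
      = 0xF40DEB
Bytes: (v>>16)&0xFF=F4, (v>>8)&0xFF=0D, v&0xFF=EB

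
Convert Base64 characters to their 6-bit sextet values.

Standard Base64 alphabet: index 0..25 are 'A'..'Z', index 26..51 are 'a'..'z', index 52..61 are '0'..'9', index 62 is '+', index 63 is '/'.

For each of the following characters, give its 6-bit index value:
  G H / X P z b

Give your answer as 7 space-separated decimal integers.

Answer: 6 7 63 23 15 51 27

Derivation:
'G': A..Z range, ord('G') − ord('A') = 6
'H': A..Z range, ord('H') − ord('A') = 7
'/': index 63
'X': A..Z range, ord('X') − ord('A') = 23
'P': A..Z range, ord('P') − ord('A') = 15
'z': a..z range, 26 + ord('z') − ord('a') = 51
'b': a..z range, 26 + ord('b') − ord('a') = 27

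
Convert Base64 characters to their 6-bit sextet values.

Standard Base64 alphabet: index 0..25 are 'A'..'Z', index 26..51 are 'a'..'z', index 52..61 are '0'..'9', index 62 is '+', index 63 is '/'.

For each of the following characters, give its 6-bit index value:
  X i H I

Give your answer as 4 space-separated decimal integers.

Answer: 23 34 7 8

Derivation:
'X': A..Z range, ord('X') − ord('A') = 23
'i': a..z range, 26 + ord('i') − ord('a') = 34
'H': A..Z range, ord('H') − ord('A') = 7
'I': A..Z range, ord('I') − ord('A') = 8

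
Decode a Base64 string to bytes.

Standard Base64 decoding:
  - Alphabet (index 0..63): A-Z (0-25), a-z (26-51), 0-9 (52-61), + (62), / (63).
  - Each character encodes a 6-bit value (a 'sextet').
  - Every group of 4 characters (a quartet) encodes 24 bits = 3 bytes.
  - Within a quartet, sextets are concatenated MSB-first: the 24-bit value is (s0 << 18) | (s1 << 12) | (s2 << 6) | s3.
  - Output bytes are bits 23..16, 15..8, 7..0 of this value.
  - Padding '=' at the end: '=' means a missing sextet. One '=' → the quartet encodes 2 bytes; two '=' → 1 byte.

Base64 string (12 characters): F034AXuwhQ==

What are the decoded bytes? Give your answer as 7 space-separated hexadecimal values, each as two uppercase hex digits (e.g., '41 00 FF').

Answer: 17 4D F8 01 7B B0 85

Derivation:
After char 0 ('F'=5): chars_in_quartet=1 acc=0x5 bytes_emitted=0
After char 1 ('0'=52): chars_in_quartet=2 acc=0x174 bytes_emitted=0
After char 2 ('3'=55): chars_in_quartet=3 acc=0x5D37 bytes_emitted=0
After char 3 ('4'=56): chars_in_quartet=4 acc=0x174DF8 -> emit 17 4D F8, reset; bytes_emitted=3
After char 4 ('A'=0): chars_in_quartet=1 acc=0x0 bytes_emitted=3
After char 5 ('X'=23): chars_in_quartet=2 acc=0x17 bytes_emitted=3
After char 6 ('u'=46): chars_in_quartet=3 acc=0x5EE bytes_emitted=3
After char 7 ('w'=48): chars_in_quartet=4 acc=0x17BB0 -> emit 01 7B B0, reset; bytes_emitted=6
After char 8 ('h'=33): chars_in_quartet=1 acc=0x21 bytes_emitted=6
After char 9 ('Q'=16): chars_in_quartet=2 acc=0x850 bytes_emitted=6
Padding '==': partial quartet acc=0x850 -> emit 85; bytes_emitted=7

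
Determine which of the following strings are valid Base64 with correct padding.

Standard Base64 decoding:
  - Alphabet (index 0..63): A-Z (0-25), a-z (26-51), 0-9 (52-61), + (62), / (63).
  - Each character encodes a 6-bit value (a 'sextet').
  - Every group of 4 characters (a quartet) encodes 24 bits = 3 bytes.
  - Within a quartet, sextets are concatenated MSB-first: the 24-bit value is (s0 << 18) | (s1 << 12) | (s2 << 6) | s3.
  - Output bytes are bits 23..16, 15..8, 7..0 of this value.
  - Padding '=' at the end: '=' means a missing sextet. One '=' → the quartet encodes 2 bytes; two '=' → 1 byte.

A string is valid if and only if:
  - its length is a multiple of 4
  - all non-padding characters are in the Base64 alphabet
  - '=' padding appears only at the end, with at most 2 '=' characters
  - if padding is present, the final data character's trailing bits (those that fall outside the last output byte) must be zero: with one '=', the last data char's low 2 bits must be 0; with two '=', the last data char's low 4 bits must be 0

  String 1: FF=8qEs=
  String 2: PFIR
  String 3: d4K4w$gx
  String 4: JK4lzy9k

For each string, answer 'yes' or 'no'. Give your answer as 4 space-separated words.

Answer: no yes no yes

Derivation:
String 1: 'FF=8qEs=' → invalid (bad char(s): ['=']; '=' in middle)
String 2: 'PFIR' → valid
String 3: 'd4K4w$gx' → invalid (bad char(s): ['$'])
String 4: 'JK4lzy9k' → valid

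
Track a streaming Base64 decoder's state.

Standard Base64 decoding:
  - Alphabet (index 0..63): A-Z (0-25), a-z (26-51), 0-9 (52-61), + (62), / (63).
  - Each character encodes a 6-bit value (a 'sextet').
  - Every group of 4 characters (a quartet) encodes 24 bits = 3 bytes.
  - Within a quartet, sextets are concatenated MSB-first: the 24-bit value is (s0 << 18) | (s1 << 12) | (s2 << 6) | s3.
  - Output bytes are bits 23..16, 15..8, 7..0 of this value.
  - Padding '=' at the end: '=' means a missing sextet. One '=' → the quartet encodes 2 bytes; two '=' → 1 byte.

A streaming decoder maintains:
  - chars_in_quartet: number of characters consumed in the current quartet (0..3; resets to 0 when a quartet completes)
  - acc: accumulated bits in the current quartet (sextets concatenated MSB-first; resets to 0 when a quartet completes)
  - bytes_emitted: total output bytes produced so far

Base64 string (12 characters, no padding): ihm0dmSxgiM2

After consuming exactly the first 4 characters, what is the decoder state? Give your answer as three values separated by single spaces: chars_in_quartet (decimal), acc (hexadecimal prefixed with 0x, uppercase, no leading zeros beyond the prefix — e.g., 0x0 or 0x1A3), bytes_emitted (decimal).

After char 0 ('i'=34): chars_in_quartet=1 acc=0x22 bytes_emitted=0
After char 1 ('h'=33): chars_in_quartet=2 acc=0x8A1 bytes_emitted=0
After char 2 ('m'=38): chars_in_quartet=3 acc=0x22866 bytes_emitted=0
After char 3 ('0'=52): chars_in_quartet=4 acc=0x8A19B4 -> emit 8A 19 B4, reset; bytes_emitted=3

Answer: 0 0x0 3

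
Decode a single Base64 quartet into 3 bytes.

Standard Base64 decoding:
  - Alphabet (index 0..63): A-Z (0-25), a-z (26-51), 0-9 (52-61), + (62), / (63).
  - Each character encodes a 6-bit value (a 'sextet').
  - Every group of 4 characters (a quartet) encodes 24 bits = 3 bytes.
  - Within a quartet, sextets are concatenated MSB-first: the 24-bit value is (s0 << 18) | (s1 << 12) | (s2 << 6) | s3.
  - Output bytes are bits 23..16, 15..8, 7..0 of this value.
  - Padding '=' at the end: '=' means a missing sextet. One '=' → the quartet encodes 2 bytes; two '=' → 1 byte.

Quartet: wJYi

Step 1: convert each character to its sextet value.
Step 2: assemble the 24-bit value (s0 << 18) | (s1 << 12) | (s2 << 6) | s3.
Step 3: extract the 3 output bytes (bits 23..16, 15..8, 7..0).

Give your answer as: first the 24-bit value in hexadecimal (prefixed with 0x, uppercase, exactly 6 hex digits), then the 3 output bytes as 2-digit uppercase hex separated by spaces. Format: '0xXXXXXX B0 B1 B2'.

Answer: 0xC09622 C0 96 22

Derivation:
Sextets: w=48, J=9, Y=24, i=34
24-bit: (48<<18) | (9<<12) | (24<<6) | 34
      = 0xC00000 | 0x009000 | 0x000600 | 0x000022
      = 0xC09622
Bytes: (v>>16)&0xFF=C0, (v>>8)&0xFF=96, v&0xFF=22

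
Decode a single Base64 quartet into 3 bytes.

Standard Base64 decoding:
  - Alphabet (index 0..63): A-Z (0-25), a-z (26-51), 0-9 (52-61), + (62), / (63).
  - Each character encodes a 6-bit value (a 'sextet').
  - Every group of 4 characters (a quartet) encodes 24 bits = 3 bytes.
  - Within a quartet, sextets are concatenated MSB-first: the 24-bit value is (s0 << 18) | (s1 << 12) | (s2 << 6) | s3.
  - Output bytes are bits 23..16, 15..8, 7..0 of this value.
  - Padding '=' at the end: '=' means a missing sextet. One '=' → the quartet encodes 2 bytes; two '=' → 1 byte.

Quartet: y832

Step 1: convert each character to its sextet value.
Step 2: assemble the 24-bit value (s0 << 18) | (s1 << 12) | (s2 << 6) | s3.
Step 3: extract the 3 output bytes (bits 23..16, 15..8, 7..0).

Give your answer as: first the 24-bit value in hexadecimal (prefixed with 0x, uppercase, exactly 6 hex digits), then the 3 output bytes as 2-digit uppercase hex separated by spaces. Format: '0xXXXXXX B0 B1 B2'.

Sextets: y=50, 8=60, 3=55, 2=54
24-bit: (50<<18) | (60<<12) | (55<<6) | 54
      = 0xC80000 | 0x03C000 | 0x000DC0 | 0x000036
      = 0xCBCDF6
Bytes: (v>>16)&0xFF=CB, (v>>8)&0xFF=CD, v&0xFF=F6

Answer: 0xCBCDF6 CB CD F6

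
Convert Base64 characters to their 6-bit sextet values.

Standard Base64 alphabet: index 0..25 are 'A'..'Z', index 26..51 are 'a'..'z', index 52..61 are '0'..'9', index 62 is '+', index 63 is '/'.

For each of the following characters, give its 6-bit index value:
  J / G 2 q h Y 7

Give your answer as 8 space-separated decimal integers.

'J': A..Z range, ord('J') − ord('A') = 9
'/': index 63
'G': A..Z range, ord('G') − ord('A') = 6
'2': 0..9 range, 52 + ord('2') − ord('0') = 54
'q': a..z range, 26 + ord('q') − ord('a') = 42
'h': a..z range, 26 + ord('h') − ord('a') = 33
'Y': A..Z range, ord('Y') − ord('A') = 24
'7': 0..9 range, 52 + ord('7') − ord('0') = 59

Answer: 9 63 6 54 42 33 24 59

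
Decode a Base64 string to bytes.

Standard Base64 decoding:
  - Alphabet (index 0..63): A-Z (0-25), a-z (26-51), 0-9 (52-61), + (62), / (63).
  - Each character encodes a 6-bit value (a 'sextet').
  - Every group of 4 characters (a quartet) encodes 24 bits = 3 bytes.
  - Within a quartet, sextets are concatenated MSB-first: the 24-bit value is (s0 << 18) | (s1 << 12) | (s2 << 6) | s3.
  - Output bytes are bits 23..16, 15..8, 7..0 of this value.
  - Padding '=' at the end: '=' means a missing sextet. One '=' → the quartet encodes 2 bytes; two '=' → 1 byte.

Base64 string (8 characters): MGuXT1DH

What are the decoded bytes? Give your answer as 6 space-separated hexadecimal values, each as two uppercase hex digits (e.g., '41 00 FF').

Answer: 30 6B 97 4F 50 C7

Derivation:
After char 0 ('M'=12): chars_in_quartet=1 acc=0xC bytes_emitted=0
After char 1 ('G'=6): chars_in_quartet=2 acc=0x306 bytes_emitted=0
After char 2 ('u'=46): chars_in_quartet=3 acc=0xC1AE bytes_emitted=0
After char 3 ('X'=23): chars_in_quartet=4 acc=0x306B97 -> emit 30 6B 97, reset; bytes_emitted=3
After char 4 ('T'=19): chars_in_quartet=1 acc=0x13 bytes_emitted=3
After char 5 ('1'=53): chars_in_quartet=2 acc=0x4F5 bytes_emitted=3
After char 6 ('D'=3): chars_in_quartet=3 acc=0x13D43 bytes_emitted=3
After char 7 ('H'=7): chars_in_quartet=4 acc=0x4F50C7 -> emit 4F 50 C7, reset; bytes_emitted=6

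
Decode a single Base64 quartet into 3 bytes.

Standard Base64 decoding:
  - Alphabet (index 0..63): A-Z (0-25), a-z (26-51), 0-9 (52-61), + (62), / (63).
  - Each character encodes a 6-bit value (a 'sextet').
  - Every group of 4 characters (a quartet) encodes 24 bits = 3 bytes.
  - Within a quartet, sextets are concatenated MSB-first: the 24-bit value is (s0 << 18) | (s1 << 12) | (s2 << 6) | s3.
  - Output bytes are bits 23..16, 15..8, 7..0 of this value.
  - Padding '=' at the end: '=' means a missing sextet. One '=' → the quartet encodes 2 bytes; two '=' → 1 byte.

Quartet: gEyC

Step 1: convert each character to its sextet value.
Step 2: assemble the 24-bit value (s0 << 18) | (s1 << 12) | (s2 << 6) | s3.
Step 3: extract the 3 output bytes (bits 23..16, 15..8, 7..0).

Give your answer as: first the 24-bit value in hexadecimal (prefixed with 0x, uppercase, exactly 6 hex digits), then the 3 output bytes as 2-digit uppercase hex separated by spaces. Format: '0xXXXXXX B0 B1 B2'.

Answer: 0x804C82 80 4C 82

Derivation:
Sextets: g=32, E=4, y=50, C=2
24-bit: (32<<18) | (4<<12) | (50<<6) | 2
      = 0x800000 | 0x004000 | 0x000C80 | 0x000002
      = 0x804C82
Bytes: (v>>16)&0xFF=80, (v>>8)&0xFF=4C, v&0xFF=82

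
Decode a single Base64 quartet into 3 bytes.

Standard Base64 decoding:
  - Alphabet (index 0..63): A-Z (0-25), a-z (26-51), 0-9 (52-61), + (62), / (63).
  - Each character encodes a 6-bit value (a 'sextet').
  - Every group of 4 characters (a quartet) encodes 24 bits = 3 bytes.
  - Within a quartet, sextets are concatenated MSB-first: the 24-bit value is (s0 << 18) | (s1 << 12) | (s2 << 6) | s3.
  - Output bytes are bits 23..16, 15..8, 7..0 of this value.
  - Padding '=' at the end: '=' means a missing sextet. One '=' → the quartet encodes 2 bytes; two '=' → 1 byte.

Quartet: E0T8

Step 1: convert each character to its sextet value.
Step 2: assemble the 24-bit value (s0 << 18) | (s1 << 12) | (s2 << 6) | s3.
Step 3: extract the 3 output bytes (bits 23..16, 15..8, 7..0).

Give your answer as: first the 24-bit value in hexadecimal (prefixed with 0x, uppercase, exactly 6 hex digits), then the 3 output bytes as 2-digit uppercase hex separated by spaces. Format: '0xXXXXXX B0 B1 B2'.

Answer: 0x1344FC 13 44 FC

Derivation:
Sextets: E=4, 0=52, T=19, 8=60
24-bit: (4<<18) | (52<<12) | (19<<6) | 60
      = 0x100000 | 0x034000 | 0x0004C0 | 0x00003C
      = 0x1344FC
Bytes: (v>>16)&0xFF=13, (v>>8)&0xFF=44, v&0xFF=FC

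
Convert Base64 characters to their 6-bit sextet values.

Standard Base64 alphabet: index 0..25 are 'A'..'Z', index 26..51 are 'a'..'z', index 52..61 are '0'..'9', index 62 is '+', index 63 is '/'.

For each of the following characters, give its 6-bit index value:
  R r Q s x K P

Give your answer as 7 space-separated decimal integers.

Answer: 17 43 16 44 49 10 15

Derivation:
'R': A..Z range, ord('R') − ord('A') = 17
'r': a..z range, 26 + ord('r') − ord('a') = 43
'Q': A..Z range, ord('Q') − ord('A') = 16
's': a..z range, 26 + ord('s') − ord('a') = 44
'x': a..z range, 26 + ord('x') − ord('a') = 49
'K': A..Z range, ord('K') − ord('A') = 10
'P': A..Z range, ord('P') − ord('A') = 15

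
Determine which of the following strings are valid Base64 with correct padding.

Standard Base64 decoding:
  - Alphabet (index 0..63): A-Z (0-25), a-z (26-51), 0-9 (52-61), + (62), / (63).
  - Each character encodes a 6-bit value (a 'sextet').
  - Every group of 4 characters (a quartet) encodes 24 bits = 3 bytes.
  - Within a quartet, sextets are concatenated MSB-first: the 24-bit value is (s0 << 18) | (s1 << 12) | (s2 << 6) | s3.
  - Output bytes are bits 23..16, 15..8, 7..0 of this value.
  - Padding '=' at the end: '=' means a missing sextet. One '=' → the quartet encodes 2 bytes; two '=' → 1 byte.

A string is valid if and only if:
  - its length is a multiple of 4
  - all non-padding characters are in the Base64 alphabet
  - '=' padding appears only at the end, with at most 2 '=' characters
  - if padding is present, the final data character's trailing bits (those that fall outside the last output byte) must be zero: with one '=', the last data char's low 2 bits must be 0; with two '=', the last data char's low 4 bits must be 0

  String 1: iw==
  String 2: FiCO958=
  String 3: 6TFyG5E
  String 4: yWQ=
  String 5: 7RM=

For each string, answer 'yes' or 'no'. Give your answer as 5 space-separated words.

String 1: 'iw==' → valid
String 2: 'FiCO958=' → valid
String 3: '6TFyG5E' → invalid (len=7 not mult of 4)
String 4: 'yWQ=' → valid
String 5: '7RM=' → valid

Answer: yes yes no yes yes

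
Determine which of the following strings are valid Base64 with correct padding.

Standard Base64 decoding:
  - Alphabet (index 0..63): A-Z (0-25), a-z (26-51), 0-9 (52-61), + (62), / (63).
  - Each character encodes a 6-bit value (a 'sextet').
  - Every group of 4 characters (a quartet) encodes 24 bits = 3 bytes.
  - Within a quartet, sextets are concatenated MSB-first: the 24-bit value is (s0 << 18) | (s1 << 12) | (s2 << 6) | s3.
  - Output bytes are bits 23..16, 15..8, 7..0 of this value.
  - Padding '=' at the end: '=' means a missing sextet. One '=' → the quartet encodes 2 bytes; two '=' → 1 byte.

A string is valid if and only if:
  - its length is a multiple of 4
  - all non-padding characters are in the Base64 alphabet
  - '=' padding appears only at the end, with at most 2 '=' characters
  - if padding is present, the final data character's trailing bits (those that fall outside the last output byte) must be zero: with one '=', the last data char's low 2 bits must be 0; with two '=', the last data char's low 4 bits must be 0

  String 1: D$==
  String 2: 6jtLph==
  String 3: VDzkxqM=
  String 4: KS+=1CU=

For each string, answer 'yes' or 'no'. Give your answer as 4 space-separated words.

Answer: no no yes no

Derivation:
String 1: 'D$==' → invalid (bad char(s): ['$'])
String 2: '6jtLph==' → invalid (bad trailing bits)
String 3: 'VDzkxqM=' → valid
String 4: 'KS+=1CU=' → invalid (bad char(s): ['=']; '=' in middle)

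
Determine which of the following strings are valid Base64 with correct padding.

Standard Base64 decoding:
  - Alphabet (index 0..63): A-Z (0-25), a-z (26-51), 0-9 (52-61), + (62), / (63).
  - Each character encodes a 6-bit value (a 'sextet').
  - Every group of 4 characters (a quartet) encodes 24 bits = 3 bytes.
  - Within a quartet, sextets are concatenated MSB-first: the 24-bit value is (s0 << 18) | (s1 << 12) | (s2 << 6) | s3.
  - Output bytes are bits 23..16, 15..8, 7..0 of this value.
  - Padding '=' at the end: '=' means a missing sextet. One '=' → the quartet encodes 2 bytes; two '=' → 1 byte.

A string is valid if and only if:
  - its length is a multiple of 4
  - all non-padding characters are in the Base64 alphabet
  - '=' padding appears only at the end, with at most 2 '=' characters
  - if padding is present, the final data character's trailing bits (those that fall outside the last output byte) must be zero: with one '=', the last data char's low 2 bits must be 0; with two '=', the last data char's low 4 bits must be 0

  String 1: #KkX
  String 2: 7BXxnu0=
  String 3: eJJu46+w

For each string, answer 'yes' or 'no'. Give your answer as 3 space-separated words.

String 1: '#KkX' → invalid (bad char(s): ['#'])
String 2: '7BXxnu0=' → valid
String 3: 'eJJu46+w' → valid

Answer: no yes yes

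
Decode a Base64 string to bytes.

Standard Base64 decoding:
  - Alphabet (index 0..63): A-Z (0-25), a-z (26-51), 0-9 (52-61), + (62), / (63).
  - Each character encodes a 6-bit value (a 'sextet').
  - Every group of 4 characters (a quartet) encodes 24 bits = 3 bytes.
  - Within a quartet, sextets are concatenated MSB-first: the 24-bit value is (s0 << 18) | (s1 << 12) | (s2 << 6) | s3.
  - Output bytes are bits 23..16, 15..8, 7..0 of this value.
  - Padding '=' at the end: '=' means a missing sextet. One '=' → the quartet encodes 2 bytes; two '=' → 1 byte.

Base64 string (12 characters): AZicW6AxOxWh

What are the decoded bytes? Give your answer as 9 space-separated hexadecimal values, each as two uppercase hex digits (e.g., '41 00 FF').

After char 0 ('A'=0): chars_in_quartet=1 acc=0x0 bytes_emitted=0
After char 1 ('Z'=25): chars_in_quartet=2 acc=0x19 bytes_emitted=0
After char 2 ('i'=34): chars_in_quartet=3 acc=0x662 bytes_emitted=0
After char 3 ('c'=28): chars_in_quartet=4 acc=0x1989C -> emit 01 98 9C, reset; bytes_emitted=3
After char 4 ('W'=22): chars_in_quartet=1 acc=0x16 bytes_emitted=3
After char 5 ('6'=58): chars_in_quartet=2 acc=0x5BA bytes_emitted=3
After char 6 ('A'=0): chars_in_quartet=3 acc=0x16E80 bytes_emitted=3
After char 7 ('x'=49): chars_in_quartet=4 acc=0x5BA031 -> emit 5B A0 31, reset; bytes_emitted=6
After char 8 ('O'=14): chars_in_quartet=1 acc=0xE bytes_emitted=6
After char 9 ('x'=49): chars_in_quartet=2 acc=0x3B1 bytes_emitted=6
After char 10 ('W'=22): chars_in_quartet=3 acc=0xEC56 bytes_emitted=6
After char 11 ('h'=33): chars_in_quartet=4 acc=0x3B15A1 -> emit 3B 15 A1, reset; bytes_emitted=9

Answer: 01 98 9C 5B A0 31 3B 15 A1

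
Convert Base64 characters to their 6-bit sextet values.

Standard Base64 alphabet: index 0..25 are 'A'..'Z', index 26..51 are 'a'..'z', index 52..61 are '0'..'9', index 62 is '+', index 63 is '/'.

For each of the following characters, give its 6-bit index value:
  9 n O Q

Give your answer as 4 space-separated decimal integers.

'9': 0..9 range, 52 + ord('9') − ord('0') = 61
'n': a..z range, 26 + ord('n') − ord('a') = 39
'O': A..Z range, ord('O') − ord('A') = 14
'Q': A..Z range, ord('Q') − ord('A') = 16

Answer: 61 39 14 16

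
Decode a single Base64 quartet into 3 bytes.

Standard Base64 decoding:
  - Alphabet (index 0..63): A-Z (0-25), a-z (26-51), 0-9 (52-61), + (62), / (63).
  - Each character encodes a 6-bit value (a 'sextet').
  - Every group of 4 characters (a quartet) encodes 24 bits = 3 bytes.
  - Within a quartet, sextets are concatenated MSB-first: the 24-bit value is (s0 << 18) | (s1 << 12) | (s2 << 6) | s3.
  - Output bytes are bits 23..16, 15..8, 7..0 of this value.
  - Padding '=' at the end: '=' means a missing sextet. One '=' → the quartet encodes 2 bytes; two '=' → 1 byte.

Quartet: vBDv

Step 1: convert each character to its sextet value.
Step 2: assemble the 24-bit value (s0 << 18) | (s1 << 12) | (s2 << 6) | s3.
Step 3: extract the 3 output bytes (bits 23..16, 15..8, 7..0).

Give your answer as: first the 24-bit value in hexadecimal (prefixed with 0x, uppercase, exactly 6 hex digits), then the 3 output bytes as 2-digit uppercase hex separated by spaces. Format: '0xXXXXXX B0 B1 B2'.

Answer: 0xBC10EF BC 10 EF

Derivation:
Sextets: v=47, B=1, D=3, v=47
24-bit: (47<<18) | (1<<12) | (3<<6) | 47
      = 0xBC0000 | 0x001000 | 0x0000C0 | 0x00002F
      = 0xBC10EF
Bytes: (v>>16)&0xFF=BC, (v>>8)&0xFF=10, v&0xFF=EF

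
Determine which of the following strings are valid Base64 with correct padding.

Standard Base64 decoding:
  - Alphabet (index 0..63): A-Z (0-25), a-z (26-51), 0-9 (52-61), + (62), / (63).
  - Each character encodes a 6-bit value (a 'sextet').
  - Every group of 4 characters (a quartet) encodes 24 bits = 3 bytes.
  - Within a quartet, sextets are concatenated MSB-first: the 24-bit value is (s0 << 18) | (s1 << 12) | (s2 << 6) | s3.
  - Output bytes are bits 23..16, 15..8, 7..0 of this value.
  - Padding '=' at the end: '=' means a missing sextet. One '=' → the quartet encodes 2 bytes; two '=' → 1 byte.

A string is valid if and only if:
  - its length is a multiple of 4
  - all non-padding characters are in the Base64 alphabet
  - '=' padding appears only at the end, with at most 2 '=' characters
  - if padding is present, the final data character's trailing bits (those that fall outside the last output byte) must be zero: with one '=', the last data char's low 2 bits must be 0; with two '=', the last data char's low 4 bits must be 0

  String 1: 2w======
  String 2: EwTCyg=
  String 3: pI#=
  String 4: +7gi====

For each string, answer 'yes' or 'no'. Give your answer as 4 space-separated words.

String 1: '2w======' → invalid (6 pad chars (max 2))
String 2: 'EwTCyg=' → invalid (len=7 not mult of 4)
String 3: 'pI#=' → invalid (bad char(s): ['#'])
String 4: '+7gi====' → invalid (4 pad chars (max 2))

Answer: no no no no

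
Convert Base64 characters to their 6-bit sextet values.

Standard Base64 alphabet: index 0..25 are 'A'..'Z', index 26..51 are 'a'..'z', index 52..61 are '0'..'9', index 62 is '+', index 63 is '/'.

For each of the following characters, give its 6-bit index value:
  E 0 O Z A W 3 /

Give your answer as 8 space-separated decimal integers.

'E': A..Z range, ord('E') − ord('A') = 4
'0': 0..9 range, 52 + ord('0') − ord('0') = 52
'O': A..Z range, ord('O') − ord('A') = 14
'Z': A..Z range, ord('Z') − ord('A') = 25
'A': A..Z range, ord('A') − ord('A') = 0
'W': A..Z range, ord('W') − ord('A') = 22
'3': 0..9 range, 52 + ord('3') − ord('0') = 55
'/': index 63

Answer: 4 52 14 25 0 22 55 63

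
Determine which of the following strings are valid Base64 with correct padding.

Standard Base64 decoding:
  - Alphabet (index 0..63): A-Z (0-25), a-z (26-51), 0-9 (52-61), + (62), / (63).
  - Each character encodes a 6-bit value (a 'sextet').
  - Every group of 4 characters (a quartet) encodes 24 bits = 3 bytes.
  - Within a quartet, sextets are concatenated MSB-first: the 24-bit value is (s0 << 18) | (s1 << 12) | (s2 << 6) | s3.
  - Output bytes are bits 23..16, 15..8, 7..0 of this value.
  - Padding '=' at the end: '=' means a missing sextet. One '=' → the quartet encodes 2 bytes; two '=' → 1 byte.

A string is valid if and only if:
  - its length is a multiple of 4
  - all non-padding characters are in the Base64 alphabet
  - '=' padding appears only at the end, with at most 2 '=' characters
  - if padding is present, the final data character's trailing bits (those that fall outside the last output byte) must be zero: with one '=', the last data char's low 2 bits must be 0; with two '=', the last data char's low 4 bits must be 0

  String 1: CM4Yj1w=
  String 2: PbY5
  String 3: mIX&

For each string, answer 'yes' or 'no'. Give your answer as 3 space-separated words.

Answer: yes yes no

Derivation:
String 1: 'CM4Yj1w=' → valid
String 2: 'PbY5' → valid
String 3: 'mIX&' → invalid (bad char(s): ['&'])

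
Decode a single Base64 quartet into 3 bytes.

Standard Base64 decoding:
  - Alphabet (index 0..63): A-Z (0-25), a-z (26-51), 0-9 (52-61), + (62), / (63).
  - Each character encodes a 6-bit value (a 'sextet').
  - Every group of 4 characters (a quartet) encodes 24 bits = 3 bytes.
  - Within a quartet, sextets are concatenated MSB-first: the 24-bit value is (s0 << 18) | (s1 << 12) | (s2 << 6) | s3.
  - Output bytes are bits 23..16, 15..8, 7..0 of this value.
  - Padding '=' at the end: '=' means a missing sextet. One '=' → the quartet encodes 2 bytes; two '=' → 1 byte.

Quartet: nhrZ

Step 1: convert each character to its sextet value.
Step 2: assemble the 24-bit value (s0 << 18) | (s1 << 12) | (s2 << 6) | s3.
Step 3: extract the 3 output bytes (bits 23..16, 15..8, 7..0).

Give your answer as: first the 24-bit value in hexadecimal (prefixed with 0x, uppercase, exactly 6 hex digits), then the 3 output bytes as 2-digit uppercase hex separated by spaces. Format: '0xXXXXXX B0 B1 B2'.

Sextets: n=39, h=33, r=43, Z=25
24-bit: (39<<18) | (33<<12) | (43<<6) | 25
      = 0x9C0000 | 0x021000 | 0x000AC0 | 0x000019
      = 0x9E1AD9
Bytes: (v>>16)&0xFF=9E, (v>>8)&0xFF=1A, v&0xFF=D9

Answer: 0x9E1AD9 9E 1A D9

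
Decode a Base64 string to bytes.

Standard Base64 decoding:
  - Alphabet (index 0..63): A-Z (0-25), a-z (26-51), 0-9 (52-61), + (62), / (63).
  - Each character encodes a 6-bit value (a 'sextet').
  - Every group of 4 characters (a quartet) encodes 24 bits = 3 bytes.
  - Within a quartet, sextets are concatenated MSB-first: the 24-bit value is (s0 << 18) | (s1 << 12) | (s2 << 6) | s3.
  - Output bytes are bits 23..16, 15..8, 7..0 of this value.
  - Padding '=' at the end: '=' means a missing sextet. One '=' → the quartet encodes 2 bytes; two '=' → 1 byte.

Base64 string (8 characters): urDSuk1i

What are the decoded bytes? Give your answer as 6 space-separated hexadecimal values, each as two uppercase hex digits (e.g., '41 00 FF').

Answer: BA B0 D2 BA 4D 62

Derivation:
After char 0 ('u'=46): chars_in_quartet=1 acc=0x2E bytes_emitted=0
After char 1 ('r'=43): chars_in_quartet=2 acc=0xBAB bytes_emitted=0
After char 2 ('D'=3): chars_in_quartet=3 acc=0x2EAC3 bytes_emitted=0
After char 3 ('S'=18): chars_in_quartet=4 acc=0xBAB0D2 -> emit BA B0 D2, reset; bytes_emitted=3
After char 4 ('u'=46): chars_in_quartet=1 acc=0x2E bytes_emitted=3
After char 5 ('k'=36): chars_in_quartet=2 acc=0xBA4 bytes_emitted=3
After char 6 ('1'=53): chars_in_quartet=3 acc=0x2E935 bytes_emitted=3
After char 7 ('i'=34): chars_in_quartet=4 acc=0xBA4D62 -> emit BA 4D 62, reset; bytes_emitted=6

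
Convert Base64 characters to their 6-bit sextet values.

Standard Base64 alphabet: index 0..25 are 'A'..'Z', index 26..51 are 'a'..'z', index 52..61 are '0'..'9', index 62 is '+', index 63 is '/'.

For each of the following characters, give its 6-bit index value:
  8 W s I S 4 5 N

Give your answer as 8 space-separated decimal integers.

'8': 0..9 range, 52 + ord('8') − ord('0') = 60
'W': A..Z range, ord('W') − ord('A') = 22
's': a..z range, 26 + ord('s') − ord('a') = 44
'I': A..Z range, ord('I') − ord('A') = 8
'S': A..Z range, ord('S') − ord('A') = 18
'4': 0..9 range, 52 + ord('4') − ord('0') = 56
'5': 0..9 range, 52 + ord('5') − ord('0') = 57
'N': A..Z range, ord('N') − ord('A') = 13

Answer: 60 22 44 8 18 56 57 13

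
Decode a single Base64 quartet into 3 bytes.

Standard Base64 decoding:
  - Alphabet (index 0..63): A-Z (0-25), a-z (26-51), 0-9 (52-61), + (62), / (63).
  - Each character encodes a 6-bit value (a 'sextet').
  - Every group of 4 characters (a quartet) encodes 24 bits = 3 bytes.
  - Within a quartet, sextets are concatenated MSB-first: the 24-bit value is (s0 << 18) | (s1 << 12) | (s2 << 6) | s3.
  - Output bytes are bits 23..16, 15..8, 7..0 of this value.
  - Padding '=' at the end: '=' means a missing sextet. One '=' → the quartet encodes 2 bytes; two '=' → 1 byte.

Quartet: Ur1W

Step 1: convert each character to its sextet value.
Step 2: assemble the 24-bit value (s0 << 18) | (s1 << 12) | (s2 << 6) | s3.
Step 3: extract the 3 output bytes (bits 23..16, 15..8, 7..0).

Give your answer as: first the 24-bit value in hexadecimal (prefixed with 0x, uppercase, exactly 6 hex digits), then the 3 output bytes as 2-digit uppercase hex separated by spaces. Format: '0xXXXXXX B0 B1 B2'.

Sextets: U=20, r=43, 1=53, W=22
24-bit: (20<<18) | (43<<12) | (53<<6) | 22
      = 0x500000 | 0x02B000 | 0x000D40 | 0x000016
      = 0x52BD56
Bytes: (v>>16)&0xFF=52, (v>>8)&0xFF=BD, v&0xFF=56

Answer: 0x52BD56 52 BD 56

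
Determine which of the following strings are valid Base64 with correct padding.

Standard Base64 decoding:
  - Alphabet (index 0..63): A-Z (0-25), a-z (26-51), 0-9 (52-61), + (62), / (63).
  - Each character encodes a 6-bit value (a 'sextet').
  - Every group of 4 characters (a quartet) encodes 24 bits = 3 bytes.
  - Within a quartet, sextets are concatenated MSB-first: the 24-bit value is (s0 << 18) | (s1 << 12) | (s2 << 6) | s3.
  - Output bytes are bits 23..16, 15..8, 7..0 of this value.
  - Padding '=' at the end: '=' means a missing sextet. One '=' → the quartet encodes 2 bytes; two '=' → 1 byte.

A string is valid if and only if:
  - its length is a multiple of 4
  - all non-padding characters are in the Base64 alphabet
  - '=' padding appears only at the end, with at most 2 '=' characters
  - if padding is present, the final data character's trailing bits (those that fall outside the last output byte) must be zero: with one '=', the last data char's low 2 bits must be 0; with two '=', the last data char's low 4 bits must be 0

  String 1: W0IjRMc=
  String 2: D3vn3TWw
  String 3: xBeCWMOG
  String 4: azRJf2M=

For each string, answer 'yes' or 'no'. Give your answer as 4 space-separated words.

String 1: 'W0IjRMc=' → valid
String 2: 'D3vn3TWw' → valid
String 3: 'xBeCWMOG' → valid
String 4: 'azRJf2M=' → valid

Answer: yes yes yes yes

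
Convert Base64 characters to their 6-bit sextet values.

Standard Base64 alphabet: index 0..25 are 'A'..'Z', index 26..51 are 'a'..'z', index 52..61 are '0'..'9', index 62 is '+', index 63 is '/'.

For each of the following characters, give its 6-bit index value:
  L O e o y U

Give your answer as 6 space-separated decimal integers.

'L': A..Z range, ord('L') − ord('A') = 11
'O': A..Z range, ord('O') − ord('A') = 14
'e': a..z range, 26 + ord('e') − ord('a') = 30
'o': a..z range, 26 + ord('o') − ord('a') = 40
'y': a..z range, 26 + ord('y') − ord('a') = 50
'U': A..Z range, ord('U') − ord('A') = 20

Answer: 11 14 30 40 50 20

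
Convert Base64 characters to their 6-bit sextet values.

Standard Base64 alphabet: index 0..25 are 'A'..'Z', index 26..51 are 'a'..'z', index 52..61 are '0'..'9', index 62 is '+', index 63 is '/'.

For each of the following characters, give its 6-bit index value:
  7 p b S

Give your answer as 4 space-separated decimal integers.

Answer: 59 41 27 18

Derivation:
'7': 0..9 range, 52 + ord('7') − ord('0') = 59
'p': a..z range, 26 + ord('p') − ord('a') = 41
'b': a..z range, 26 + ord('b') − ord('a') = 27
'S': A..Z range, ord('S') − ord('A') = 18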